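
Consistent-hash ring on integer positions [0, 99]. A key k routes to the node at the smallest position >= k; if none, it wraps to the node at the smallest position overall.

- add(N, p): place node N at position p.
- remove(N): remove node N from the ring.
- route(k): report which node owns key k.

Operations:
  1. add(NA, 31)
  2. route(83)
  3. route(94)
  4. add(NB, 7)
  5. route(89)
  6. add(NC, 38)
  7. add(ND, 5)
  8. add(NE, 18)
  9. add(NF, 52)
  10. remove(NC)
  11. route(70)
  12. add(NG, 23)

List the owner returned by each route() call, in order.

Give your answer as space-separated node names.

Op 1: add NA@31 -> ring=[31:NA]
Op 2: route key 83: none >= 83, wrap to smallest pos 31 -> NA
Op 3: route key 94: none >= 94, wrap to smallest pos 31 -> NA
Op 4: add NB@7 -> ring=[7:NB,31:NA]
Op 5: route key 89: none >= 89, wrap to smallest pos 7 -> NB
Op 6: add NC@38 -> ring=[7:NB,31:NA,38:NC]
Op 7: add ND@5 -> ring=[5:ND,7:NB,31:NA,38:NC]
Op 8: add NE@18 -> ring=[5:ND,7:NB,18:NE,31:NA,38:NC]
Op 9: add NF@52 -> ring=[5:ND,7:NB,18:NE,31:NA,38:NC,52:NF]
Op 10: remove NC -> ring=[5:ND,7:NB,18:NE,31:NA,52:NF]
Op 11: route key 70: none >= 70, wrap to smallest pos 5 -> ND
Op 12: add NG@23 -> ring=[5:ND,7:NB,18:NE,23:NG,31:NA,52:NF]

Answer: NA NA NB ND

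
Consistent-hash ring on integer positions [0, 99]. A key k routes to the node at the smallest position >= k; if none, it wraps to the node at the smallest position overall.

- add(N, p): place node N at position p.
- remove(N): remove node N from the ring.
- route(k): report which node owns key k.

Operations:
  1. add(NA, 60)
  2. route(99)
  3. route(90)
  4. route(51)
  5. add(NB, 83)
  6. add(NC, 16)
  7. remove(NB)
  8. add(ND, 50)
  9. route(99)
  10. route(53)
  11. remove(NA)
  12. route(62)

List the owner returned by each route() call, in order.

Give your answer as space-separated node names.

Op 1: add NA@60 -> ring=[60:NA]
Op 2: route key 99: none >= 99, wrap to smallest pos 60 -> NA
Op 3: route key 90: none >= 90, wrap to smallest pos 60 -> NA
Op 4: route key 51: smallest pos >= 51 is 60 -> NA
Op 5: add NB@83 -> ring=[60:NA,83:NB]
Op 6: add NC@16 -> ring=[16:NC,60:NA,83:NB]
Op 7: remove NB -> ring=[16:NC,60:NA]
Op 8: add ND@50 -> ring=[16:NC,50:ND,60:NA]
Op 9: route key 99: none >= 99, wrap to smallest pos 16 -> NC
Op 10: route key 53: smallest pos >= 53 is 60 -> NA
Op 11: remove NA -> ring=[16:NC,50:ND]
Op 12: route key 62: none >= 62, wrap to smallest pos 16 -> NC

Answer: NA NA NA NC NA NC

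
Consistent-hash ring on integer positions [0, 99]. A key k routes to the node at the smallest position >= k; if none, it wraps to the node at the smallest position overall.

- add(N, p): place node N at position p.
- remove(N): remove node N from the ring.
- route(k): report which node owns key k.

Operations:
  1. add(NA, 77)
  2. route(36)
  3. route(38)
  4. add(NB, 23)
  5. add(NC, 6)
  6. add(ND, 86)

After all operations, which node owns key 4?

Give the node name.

Answer: NC

Derivation:
Op 1: add NA@77 -> ring=[77:NA]
Op 2: route key 36: smallest pos >= 36 is 77 -> NA
Op 3: route key 38: smallest pos >= 38 is 77 -> NA
Op 4: add NB@23 -> ring=[23:NB,77:NA]
Op 5: add NC@6 -> ring=[6:NC,23:NB,77:NA]
Op 6: add ND@86 -> ring=[6:NC,23:NB,77:NA,86:ND]
Final route key 4: smallest pos >= 4 is 6 -> NC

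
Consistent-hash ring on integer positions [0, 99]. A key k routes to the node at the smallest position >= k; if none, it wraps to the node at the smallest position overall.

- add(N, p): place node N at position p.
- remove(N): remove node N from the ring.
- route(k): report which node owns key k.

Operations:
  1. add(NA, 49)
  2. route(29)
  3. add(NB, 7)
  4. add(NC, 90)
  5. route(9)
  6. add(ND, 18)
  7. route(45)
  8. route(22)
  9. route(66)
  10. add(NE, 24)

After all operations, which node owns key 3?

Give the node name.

Op 1: add NA@49 -> ring=[49:NA]
Op 2: route key 29: smallest pos >= 29 is 49 -> NA
Op 3: add NB@7 -> ring=[7:NB,49:NA]
Op 4: add NC@90 -> ring=[7:NB,49:NA,90:NC]
Op 5: route key 9: smallest pos >= 9 is 49 -> NA
Op 6: add ND@18 -> ring=[7:NB,18:ND,49:NA,90:NC]
Op 7: route key 45: smallest pos >= 45 is 49 -> NA
Op 8: route key 22: smallest pos >= 22 is 49 -> NA
Op 9: route key 66: smallest pos >= 66 is 90 -> NC
Op 10: add NE@24 -> ring=[7:NB,18:ND,24:NE,49:NA,90:NC]
Final route key 3: smallest pos >= 3 is 7 -> NB

Answer: NB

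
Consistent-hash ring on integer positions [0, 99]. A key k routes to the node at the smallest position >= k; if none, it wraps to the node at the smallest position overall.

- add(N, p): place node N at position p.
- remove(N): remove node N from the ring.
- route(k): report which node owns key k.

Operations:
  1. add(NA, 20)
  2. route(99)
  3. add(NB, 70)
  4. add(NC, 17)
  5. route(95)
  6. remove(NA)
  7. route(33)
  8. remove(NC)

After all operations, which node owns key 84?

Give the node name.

Op 1: add NA@20 -> ring=[20:NA]
Op 2: route key 99: none >= 99, wrap to smallest pos 20 -> NA
Op 3: add NB@70 -> ring=[20:NA,70:NB]
Op 4: add NC@17 -> ring=[17:NC,20:NA,70:NB]
Op 5: route key 95: none >= 95, wrap to smallest pos 17 -> NC
Op 6: remove NA -> ring=[17:NC,70:NB]
Op 7: route key 33: smallest pos >= 33 is 70 -> NB
Op 8: remove NC -> ring=[70:NB]
Final route key 84: none >= 84, wrap to smallest pos 70 -> NB

Answer: NB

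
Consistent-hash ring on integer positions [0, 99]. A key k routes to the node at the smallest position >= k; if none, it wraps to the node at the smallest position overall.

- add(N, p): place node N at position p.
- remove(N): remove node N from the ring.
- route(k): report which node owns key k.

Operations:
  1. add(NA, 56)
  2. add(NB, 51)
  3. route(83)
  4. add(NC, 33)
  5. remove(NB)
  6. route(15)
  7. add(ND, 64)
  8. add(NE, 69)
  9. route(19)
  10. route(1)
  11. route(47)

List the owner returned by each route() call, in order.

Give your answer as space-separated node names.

Answer: NB NC NC NC NA

Derivation:
Op 1: add NA@56 -> ring=[56:NA]
Op 2: add NB@51 -> ring=[51:NB,56:NA]
Op 3: route key 83: none >= 83, wrap to smallest pos 51 -> NB
Op 4: add NC@33 -> ring=[33:NC,51:NB,56:NA]
Op 5: remove NB -> ring=[33:NC,56:NA]
Op 6: route key 15: smallest pos >= 15 is 33 -> NC
Op 7: add ND@64 -> ring=[33:NC,56:NA,64:ND]
Op 8: add NE@69 -> ring=[33:NC,56:NA,64:ND,69:NE]
Op 9: route key 19: smallest pos >= 19 is 33 -> NC
Op 10: route key 1: smallest pos >= 1 is 33 -> NC
Op 11: route key 47: smallest pos >= 47 is 56 -> NA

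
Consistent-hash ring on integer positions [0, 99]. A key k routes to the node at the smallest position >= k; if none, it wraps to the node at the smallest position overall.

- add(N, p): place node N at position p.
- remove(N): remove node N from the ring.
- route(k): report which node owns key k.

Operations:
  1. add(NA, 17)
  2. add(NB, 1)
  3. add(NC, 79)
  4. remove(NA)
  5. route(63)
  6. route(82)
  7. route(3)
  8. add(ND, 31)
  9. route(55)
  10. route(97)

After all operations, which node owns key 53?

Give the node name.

Op 1: add NA@17 -> ring=[17:NA]
Op 2: add NB@1 -> ring=[1:NB,17:NA]
Op 3: add NC@79 -> ring=[1:NB,17:NA,79:NC]
Op 4: remove NA -> ring=[1:NB,79:NC]
Op 5: route key 63: smallest pos >= 63 is 79 -> NC
Op 6: route key 82: none >= 82, wrap to smallest pos 1 -> NB
Op 7: route key 3: smallest pos >= 3 is 79 -> NC
Op 8: add ND@31 -> ring=[1:NB,31:ND,79:NC]
Op 9: route key 55: smallest pos >= 55 is 79 -> NC
Op 10: route key 97: none >= 97, wrap to smallest pos 1 -> NB
Final route key 53: smallest pos >= 53 is 79 -> NC

Answer: NC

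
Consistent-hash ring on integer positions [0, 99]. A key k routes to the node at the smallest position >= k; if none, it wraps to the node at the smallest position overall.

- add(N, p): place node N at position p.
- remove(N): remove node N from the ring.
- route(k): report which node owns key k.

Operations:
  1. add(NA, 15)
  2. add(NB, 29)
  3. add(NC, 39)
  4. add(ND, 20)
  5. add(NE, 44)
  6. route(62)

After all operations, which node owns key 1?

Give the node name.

Answer: NA

Derivation:
Op 1: add NA@15 -> ring=[15:NA]
Op 2: add NB@29 -> ring=[15:NA,29:NB]
Op 3: add NC@39 -> ring=[15:NA,29:NB,39:NC]
Op 4: add ND@20 -> ring=[15:NA,20:ND,29:NB,39:NC]
Op 5: add NE@44 -> ring=[15:NA,20:ND,29:NB,39:NC,44:NE]
Op 6: route key 62: none >= 62, wrap to smallest pos 15 -> NA
Final route key 1: smallest pos >= 1 is 15 -> NA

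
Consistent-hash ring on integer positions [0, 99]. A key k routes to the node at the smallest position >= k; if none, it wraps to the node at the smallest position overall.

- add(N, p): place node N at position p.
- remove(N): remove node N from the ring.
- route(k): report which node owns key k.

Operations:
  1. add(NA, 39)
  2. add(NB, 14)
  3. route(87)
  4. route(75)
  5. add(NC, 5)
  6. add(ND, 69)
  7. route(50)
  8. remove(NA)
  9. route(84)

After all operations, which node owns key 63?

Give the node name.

Op 1: add NA@39 -> ring=[39:NA]
Op 2: add NB@14 -> ring=[14:NB,39:NA]
Op 3: route key 87: none >= 87, wrap to smallest pos 14 -> NB
Op 4: route key 75: none >= 75, wrap to smallest pos 14 -> NB
Op 5: add NC@5 -> ring=[5:NC,14:NB,39:NA]
Op 6: add ND@69 -> ring=[5:NC,14:NB,39:NA,69:ND]
Op 7: route key 50: smallest pos >= 50 is 69 -> ND
Op 8: remove NA -> ring=[5:NC,14:NB,69:ND]
Op 9: route key 84: none >= 84, wrap to smallest pos 5 -> NC
Final route key 63: smallest pos >= 63 is 69 -> ND

Answer: ND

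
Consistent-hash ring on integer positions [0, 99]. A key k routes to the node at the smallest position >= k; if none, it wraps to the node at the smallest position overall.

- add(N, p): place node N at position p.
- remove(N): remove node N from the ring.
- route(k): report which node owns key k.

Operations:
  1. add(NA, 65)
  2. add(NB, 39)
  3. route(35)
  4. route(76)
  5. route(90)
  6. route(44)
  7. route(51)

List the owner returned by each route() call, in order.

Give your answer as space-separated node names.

Answer: NB NB NB NA NA

Derivation:
Op 1: add NA@65 -> ring=[65:NA]
Op 2: add NB@39 -> ring=[39:NB,65:NA]
Op 3: route key 35: smallest pos >= 35 is 39 -> NB
Op 4: route key 76: none >= 76, wrap to smallest pos 39 -> NB
Op 5: route key 90: none >= 90, wrap to smallest pos 39 -> NB
Op 6: route key 44: smallest pos >= 44 is 65 -> NA
Op 7: route key 51: smallest pos >= 51 is 65 -> NA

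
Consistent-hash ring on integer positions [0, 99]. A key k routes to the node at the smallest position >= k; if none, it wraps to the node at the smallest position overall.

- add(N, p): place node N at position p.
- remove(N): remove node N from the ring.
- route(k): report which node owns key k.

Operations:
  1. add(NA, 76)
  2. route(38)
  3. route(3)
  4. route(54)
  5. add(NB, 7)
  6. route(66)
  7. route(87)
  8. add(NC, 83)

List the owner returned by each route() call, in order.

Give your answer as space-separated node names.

Answer: NA NA NA NA NB

Derivation:
Op 1: add NA@76 -> ring=[76:NA]
Op 2: route key 38: smallest pos >= 38 is 76 -> NA
Op 3: route key 3: smallest pos >= 3 is 76 -> NA
Op 4: route key 54: smallest pos >= 54 is 76 -> NA
Op 5: add NB@7 -> ring=[7:NB,76:NA]
Op 6: route key 66: smallest pos >= 66 is 76 -> NA
Op 7: route key 87: none >= 87, wrap to smallest pos 7 -> NB
Op 8: add NC@83 -> ring=[7:NB,76:NA,83:NC]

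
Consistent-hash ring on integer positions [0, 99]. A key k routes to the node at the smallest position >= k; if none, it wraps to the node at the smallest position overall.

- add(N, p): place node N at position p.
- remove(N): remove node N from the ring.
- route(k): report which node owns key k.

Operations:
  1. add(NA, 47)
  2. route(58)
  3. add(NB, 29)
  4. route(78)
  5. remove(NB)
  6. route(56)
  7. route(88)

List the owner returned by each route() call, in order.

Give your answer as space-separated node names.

Op 1: add NA@47 -> ring=[47:NA]
Op 2: route key 58: none >= 58, wrap to smallest pos 47 -> NA
Op 3: add NB@29 -> ring=[29:NB,47:NA]
Op 4: route key 78: none >= 78, wrap to smallest pos 29 -> NB
Op 5: remove NB -> ring=[47:NA]
Op 6: route key 56: none >= 56, wrap to smallest pos 47 -> NA
Op 7: route key 88: none >= 88, wrap to smallest pos 47 -> NA

Answer: NA NB NA NA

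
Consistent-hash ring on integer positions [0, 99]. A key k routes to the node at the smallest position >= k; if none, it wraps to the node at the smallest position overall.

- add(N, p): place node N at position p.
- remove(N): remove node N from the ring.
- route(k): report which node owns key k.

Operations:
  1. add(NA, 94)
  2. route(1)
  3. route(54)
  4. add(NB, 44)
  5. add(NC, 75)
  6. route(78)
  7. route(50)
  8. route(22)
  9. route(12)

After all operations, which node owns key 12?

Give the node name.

Op 1: add NA@94 -> ring=[94:NA]
Op 2: route key 1: smallest pos >= 1 is 94 -> NA
Op 3: route key 54: smallest pos >= 54 is 94 -> NA
Op 4: add NB@44 -> ring=[44:NB,94:NA]
Op 5: add NC@75 -> ring=[44:NB,75:NC,94:NA]
Op 6: route key 78: smallest pos >= 78 is 94 -> NA
Op 7: route key 50: smallest pos >= 50 is 75 -> NC
Op 8: route key 22: smallest pos >= 22 is 44 -> NB
Op 9: route key 12: smallest pos >= 12 is 44 -> NB
Final route key 12: smallest pos >= 12 is 44 -> NB

Answer: NB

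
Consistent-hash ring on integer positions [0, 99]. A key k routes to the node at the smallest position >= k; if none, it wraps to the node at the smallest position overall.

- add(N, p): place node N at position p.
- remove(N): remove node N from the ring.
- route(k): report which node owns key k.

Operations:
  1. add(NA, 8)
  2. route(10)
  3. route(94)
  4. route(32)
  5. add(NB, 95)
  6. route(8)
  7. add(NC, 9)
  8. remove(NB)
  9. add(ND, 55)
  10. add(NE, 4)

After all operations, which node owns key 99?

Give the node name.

Answer: NE

Derivation:
Op 1: add NA@8 -> ring=[8:NA]
Op 2: route key 10: none >= 10, wrap to smallest pos 8 -> NA
Op 3: route key 94: none >= 94, wrap to smallest pos 8 -> NA
Op 4: route key 32: none >= 32, wrap to smallest pos 8 -> NA
Op 5: add NB@95 -> ring=[8:NA,95:NB]
Op 6: route key 8: smallest pos >= 8 is 8 -> NA
Op 7: add NC@9 -> ring=[8:NA,9:NC,95:NB]
Op 8: remove NB -> ring=[8:NA,9:NC]
Op 9: add ND@55 -> ring=[8:NA,9:NC,55:ND]
Op 10: add NE@4 -> ring=[4:NE,8:NA,9:NC,55:ND]
Final route key 99: none >= 99, wrap to smallest pos 4 -> NE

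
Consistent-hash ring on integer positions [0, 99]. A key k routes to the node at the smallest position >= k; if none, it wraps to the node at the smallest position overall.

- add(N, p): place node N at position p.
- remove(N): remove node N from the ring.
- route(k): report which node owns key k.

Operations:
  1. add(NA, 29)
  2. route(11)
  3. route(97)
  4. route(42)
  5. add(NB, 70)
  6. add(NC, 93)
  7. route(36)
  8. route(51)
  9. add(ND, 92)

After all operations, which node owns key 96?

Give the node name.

Op 1: add NA@29 -> ring=[29:NA]
Op 2: route key 11: smallest pos >= 11 is 29 -> NA
Op 3: route key 97: none >= 97, wrap to smallest pos 29 -> NA
Op 4: route key 42: none >= 42, wrap to smallest pos 29 -> NA
Op 5: add NB@70 -> ring=[29:NA,70:NB]
Op 6: add NC@93 -> ring=[29:NA,70:NB,93:NC]
Op 7: route key 36: smallest pos >= 36 is 70 -> NB
Op 8: route key 51: smallest pos >= 51 is 70 -> NB
Op 9: add ND@92 -> ring=[29:NA,70:NB,92:ND,93:NC]
Final route key 96: none >= 96, wrap to smallest pos 29 -> NA

Answer: NA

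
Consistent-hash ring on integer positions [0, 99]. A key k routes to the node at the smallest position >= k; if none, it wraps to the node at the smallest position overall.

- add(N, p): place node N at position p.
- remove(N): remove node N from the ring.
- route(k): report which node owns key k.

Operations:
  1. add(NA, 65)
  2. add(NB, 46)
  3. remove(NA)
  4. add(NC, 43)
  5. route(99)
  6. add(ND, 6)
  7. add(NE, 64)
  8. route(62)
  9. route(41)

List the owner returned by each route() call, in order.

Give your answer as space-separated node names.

Answer: NC NE NC

Derivation:
Op 1: add NA@65 -> ring=[65:NA]
Op 2: add NB@46 -> ring=[46:NB,65:NA]
Op 3: remove NA -> ring=[46:NB]
Op 4: add NC@43 -> ring=[43:NC,46:NB]
Op 5: route key 99: none >= 99, wrap to smallest pos 43 -> NC
Op 6: add ND@6 -> ring=[6:ND,43:NC,46:NB]
Op 7: add NE@64 -> ring=[6:ND,43:NC,46:NB,64:NE]
Op 8: route key 62: smallest pos >= 62 is 64 -> NE
Op 9: route key 41: smallest pos >= 41 is 43 -> NC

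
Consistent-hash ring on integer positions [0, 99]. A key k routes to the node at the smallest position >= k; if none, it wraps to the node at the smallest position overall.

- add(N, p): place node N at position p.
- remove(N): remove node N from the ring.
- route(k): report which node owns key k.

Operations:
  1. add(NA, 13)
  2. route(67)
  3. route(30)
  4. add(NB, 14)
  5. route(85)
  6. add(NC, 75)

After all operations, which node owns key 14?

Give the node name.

Answer: NB

Derivation:
Op 1: add NA@13 -> ring=[13:NA]
Op 2: route key 67: none >= 67, wrap to smallest pos 13 -> NA
Op 3: route key 30: none >= 30, wrap to smallest pos 13 -> NA
Op 4: add NB@14 -> ring=[13:NA,14:NB]
Op 5: route key 85: none >= 85, wrap to smallest pos 13 -> NA
Op 6: add NC@75 -> ring=[13:NA,14:NB,75:NC]
Final route key 14: smallest pos >= 14 is 14 -> NB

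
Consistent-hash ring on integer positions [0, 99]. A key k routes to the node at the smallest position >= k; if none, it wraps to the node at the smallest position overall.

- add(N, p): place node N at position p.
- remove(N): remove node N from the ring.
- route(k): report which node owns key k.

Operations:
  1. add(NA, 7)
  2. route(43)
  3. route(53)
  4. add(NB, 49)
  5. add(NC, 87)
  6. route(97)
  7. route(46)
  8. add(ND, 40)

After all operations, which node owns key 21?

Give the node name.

Op 1: add NA@7 -> ring=[7:NA]
Op 2: route key 43: none >= 43, wrap to smallest pos 7 -> NA
Op 3: route key 53: none >= 53, wrap to smallest pos 7 -> NA
Op 4: add NB@49 -> ring=[7:NA,49:NB]
Op 5: add NC@87 -> ring=[7:NA,49:NB,87:NC]
Op 6: route key 97: none >= 97, wrap to smallest pos 7 -> NA
Op 7: route key 46: smallest pos >= 46 is 49 -> NB
Op 8: add ND@40 -> ring=[7:NA,40:ND,49:NB,87:NC]
Final route key 21: smallest pos >= 21 is 40 -> ND

Answer: ND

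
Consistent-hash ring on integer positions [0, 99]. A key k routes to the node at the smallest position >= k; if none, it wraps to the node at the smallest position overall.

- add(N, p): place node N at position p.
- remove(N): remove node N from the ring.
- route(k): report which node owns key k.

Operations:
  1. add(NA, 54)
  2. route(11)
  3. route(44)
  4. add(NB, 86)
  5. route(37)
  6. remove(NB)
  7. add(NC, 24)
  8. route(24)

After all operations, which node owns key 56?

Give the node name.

Answer: NC

Derivation:
Op 1: add NA@54 -> ring=[54:NA]
Op 2: route key 11: smallest pos >= 11 is 54 -> NA
Op 3: route key 44: smallest pos >= 44 is 54 -> NA
Op 4: add NB@86 -> ring=[54:NA,86:NB]
Op 5: route key 37: smallest pos >= 37 is 54 -> NA
Op 6: remove NB -> ring=[54:NA]
Op 7: add NC@24 -> ring=[24:NC,54:NA]
Op 8: route key 24: smallest pos >= 24 is 24 -> NC
Final route key 56: none >= 56, wrap to smallest pos 24 -> NC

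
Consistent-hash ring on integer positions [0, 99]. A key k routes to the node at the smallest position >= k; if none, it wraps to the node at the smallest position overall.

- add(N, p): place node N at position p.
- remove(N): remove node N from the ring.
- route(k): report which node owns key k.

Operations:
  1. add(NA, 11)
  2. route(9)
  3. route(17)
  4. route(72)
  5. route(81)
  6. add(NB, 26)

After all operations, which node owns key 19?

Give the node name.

Answer: NB

Derivation:
Op 1: add NA@11 -> ring=[11:NA]
Op 2: route key 9: smallest pos >= 9 is 11 -> NA
Op 3: route key 17: none >= 17, wrap to smallest pos 11 -> NA
Op 4: route key 72: none >= 72, wrap to smallest pos 11 -> NA
Op 5: route key 81: none >= 81, wrap to smallest pos 11 -> NA
Op 6: add NB@26 -> ring=[11:NA,26:NB]
Final route key 19: smallest pos >= 19 is 26 -> NB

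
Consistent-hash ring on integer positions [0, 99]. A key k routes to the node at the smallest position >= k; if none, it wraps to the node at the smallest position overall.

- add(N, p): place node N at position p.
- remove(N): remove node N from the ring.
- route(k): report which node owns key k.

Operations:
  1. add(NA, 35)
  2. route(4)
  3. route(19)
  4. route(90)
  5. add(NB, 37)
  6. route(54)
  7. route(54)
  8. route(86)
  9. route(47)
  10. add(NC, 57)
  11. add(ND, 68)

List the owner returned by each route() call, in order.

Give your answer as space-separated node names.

Answer: NA NA NA NA NA NA NA

Derivation:
Op 1: add NA@35 -> ring=[35:NA]
Op 2: route key 4: smallest pos >= 4 is 35 -> NA
Op 3: route key 19: smallest pos >= 19 is 35 -> NA
Op 4: route key 90: none >= 90, wrap to smallest pos 35 -> NA
Op 5: add NB@37 -> ring=[35:NA,37:NB]
Op 6: route key 54: none >= 54, wrap to smallest pos 35 -> NA
Op 7: route key 54: none >= 54, wrap to smallest pos 35 -> NA
Op 8: route key 86: none >= 86, wrap to smallest pos 35 -> NA
Op 9: route key 47: none >= 47, wrap to smallest pos 35 -> NA
Op 10: add NC@57 -> ring=[35:NA,37:NB,57:NC]
Op 11: add ND@68 -> ring=[35:NA,37:NB,57:NC,68:ND]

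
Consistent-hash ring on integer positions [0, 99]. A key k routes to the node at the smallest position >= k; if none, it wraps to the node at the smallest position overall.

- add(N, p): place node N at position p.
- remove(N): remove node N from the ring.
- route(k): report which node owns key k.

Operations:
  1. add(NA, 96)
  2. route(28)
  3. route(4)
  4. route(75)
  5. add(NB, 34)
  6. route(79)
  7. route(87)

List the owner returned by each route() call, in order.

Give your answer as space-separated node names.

Answer: NA NA NA NA NA

Derivation:
Op 1: add NA@96 -> ring=[96:NA]
Op 2: route key 28: smallest pos >= 28 is 96 -> NA
Op 3: route key 4: smallest pos >= 4 is 96 -> NA
Op 4: route key 75: smallest pos >= 75 is 96 -> NA
Op 5: add NB@34 -> ring=[34:NB,96:NA]
Op 6: route key 79: smallest pos >= 79 is 96 -> NA
Op 7: route key 87: smallest pos >= 87 is 96 -> NA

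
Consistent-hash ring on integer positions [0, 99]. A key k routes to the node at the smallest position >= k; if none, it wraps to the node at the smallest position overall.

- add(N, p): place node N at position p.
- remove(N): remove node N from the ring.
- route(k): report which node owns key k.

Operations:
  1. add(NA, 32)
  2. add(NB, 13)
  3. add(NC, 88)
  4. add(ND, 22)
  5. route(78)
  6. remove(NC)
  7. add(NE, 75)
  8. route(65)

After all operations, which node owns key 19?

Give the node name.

Op 1: add NA@32 -> ring=[32:NA]
Op 2: add NB@13 -> ring=[13:NB,32:NA]
Op 3: add NC@88 -> ring=[13:NB,32:NA,88:NC]
Op 4: add ND@22 -> ring=[13:NB,22:ND,32:NA,88:NC]
Op 5: route key 78: smallest pos >= 78 is 88 -> NC
Op 6: remove NC -> ring=[13:NB,22:ND,32:NA]
Op 7: add NE@75 -> ring=[13:NB,22:ND,32:NA,75:NE]
Op 8: route key 65: smallest pos >= 65 is 75 -> NE
Final route key 19: smallest pos >= 19 is 22 -> ND

Answer: ND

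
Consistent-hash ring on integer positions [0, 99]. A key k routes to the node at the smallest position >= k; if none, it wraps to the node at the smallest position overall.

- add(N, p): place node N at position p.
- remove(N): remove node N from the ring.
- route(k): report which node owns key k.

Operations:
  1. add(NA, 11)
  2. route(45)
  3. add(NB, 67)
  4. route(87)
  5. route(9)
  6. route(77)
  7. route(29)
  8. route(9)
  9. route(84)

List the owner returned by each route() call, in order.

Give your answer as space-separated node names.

Op 1: add NA@11 -> ring=[11:NA]
Op 2: route key 45: none >= 45, wrap to smallest pos 11 -> NA
Op 3: add NB@67 -> ring=[11:NA,67:NB]
Op 4: route key 87: none >= 87, wrap to smallest pos 11 -> NA
Op 5: route key 9: smallest pos >= 9 is 11 -> NA
Op 6: route key 77: none >= 77, wrap to smallest pos 11 -> NA
Op 7: route key 29: smallest pos >= 29 is 67 -> NB
Op 8: route key 9: smallest pos >= 9 is 11 -> NA
Op 9: route key 84: none >= 84, wrap to smallest pos 11 -> NA

Answer: NA NA NA NA NB NA NA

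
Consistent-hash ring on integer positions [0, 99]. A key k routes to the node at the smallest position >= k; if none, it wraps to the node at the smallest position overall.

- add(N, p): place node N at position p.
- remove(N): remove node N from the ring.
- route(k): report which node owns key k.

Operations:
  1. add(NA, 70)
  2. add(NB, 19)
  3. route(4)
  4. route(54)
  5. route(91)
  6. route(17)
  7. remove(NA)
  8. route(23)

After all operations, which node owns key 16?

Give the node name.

Answer: NB

Derivation:
Op 1: add NA@70 -> ring=[70:NA]
Op 2: add NB@19 -> ring=[19:NB,70:NA]
Op 3: route key 4: smallest pos >= 4 is 19 -> NB
Op 4: route key 54: smallest pos >= 54 is 70 -> NA
Op 5: route key 91: none >= 91, wrap to smallest pos 19 -> NB
Op 6: route key 17: smallest pos >= 17 is 19 -> NB
Op 7: remove NA -> ring=[19:NB]
Op 8: route key 23: none >= 23, wrap to smallest pos 19 -> NB
Final route key 16: smallest pos >= 16 is 19 -> NB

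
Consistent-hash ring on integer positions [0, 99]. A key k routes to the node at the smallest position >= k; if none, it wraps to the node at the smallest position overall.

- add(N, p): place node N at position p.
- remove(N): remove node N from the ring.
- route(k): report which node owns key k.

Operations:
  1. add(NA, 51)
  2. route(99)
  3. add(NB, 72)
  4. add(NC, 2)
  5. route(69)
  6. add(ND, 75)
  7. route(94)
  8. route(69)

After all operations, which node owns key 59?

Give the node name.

Answer: NB

Derivation:
Op 1: add NA@51 -> ring=[51:NA]
Op 2: route key 99: none >= 99, wrap to smallest pos 51 -> NA
Op 3: add NB@72 -> ring=[51:NA,72:NB]
Op 4: add NC@2 -> ring=[2:NC,51:NA,72:NB]
Op 5: route key 69: smallest pos >= 69 is 72 -> NB
Op 6: add ND@75 -> ring=[2:NC,51:NA,72:NB,75:ND]
Op 7: route key 94: none >= 94, wrap to smallest pos 2 -> NC
Op 8: route key 69: smallest pos >= 69 is 72 -> NB
Final route key 59: smallest pos >= 59 is 72 -> NB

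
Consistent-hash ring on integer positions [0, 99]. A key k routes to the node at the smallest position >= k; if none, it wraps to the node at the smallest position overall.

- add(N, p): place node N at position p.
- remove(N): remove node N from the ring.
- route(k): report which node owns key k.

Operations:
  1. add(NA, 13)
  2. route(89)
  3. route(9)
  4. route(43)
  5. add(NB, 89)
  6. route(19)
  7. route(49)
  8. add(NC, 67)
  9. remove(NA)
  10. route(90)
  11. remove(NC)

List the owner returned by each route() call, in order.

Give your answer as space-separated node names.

Answer: NA NA NA NB NB NC

Derivation:
Op 1: add NA@13 -> ring=[13:NA]
Op 2: route key 89: none >= 89, wrap to smallest pos 13 -> NA
Op 3: route key 9: smallest pos >= 9 is 13 -> NA
Op 4: route key 43: none >= 43, wrap to smallest pos 13 -> NA
Op 5: add NB@89 -> ring=[13:NA,89:NB]
Op 6: route key 19: smallest pos >= 19 is 89 -> NB
Op 7: route key 49: smallest pos >= 49 is 89 -> NB
Op 8: add NC@67 -> ring=[13:NA,67:NC,89:NB]
Op 9: remove NA -> ring=[67:NC,89:NB]
Op 10: route key 90: none >= 90, wrap to smallest pos 67 -> NC
Op 11: remove NC -> ring=[89:NB]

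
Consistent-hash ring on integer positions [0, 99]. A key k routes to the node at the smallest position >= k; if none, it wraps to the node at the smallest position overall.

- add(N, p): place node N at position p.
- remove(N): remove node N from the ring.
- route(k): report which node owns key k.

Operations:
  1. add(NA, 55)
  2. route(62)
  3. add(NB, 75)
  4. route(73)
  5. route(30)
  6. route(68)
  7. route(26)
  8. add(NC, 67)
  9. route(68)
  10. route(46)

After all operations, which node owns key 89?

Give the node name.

Answer: NA

Derivation:
Op 1: add NA@55 -> ring=[55:NA]
Op 2: route key 62: none >= 62, wrap to smallest pos 55 -> NA
Op 3: add NB@75 -> ring=[55:NA,75:NB]
Op 4: route key 73: smallest pos >= 73 is 75 -> NB
Op 5: route key 30: smallest pos >= 30 is 55 -> NA
Op 6: route key 68: smallest pos >= 68 is 75 -> NB
Op 7: route key 26: smallest pos >= 26 is 55 -> NA
Op 8: add NC@67 -> ring=[55:NA,67:NC,75:NB]
Op 9: route key 68: smallest pos >= 68 is 75 -> NB
Op 10: route key 46: smallest pos >= 46 is 55 -> NA
Final route key 89: none >= 89, wrap to smallest pos 55 -> NA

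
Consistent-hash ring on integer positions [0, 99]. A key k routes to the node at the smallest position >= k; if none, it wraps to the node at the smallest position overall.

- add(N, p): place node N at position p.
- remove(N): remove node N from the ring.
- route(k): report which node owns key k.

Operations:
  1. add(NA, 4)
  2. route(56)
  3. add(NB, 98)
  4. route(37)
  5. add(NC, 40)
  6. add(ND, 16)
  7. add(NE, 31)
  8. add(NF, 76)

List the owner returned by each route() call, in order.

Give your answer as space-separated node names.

Op 1: add NA@4 -> ring=[4:NA]
Op 2: route key 56: none >= 56, wrap to smallest pos 4 -> NA
Op 3: add NB@98 -> ring=[4:NA,98:NB]
Op 4: route key 37: smallest pos >= 37 is 98 -> NB
Op 5: add NC@40 -> ring=[4:NA,40:NC,98:NB]
Op 6: add ND@16 -> ring=[4:NA,16:ND,40:NC,98:NB]
Op 7: add NE@31 -> ring=[4:NA,16:ND,31:NE,40:NC,98:NB]
Op 8: add NF@76 -> ring=[4:NA,16:ND,31:NE,40:NC,76:NF,98:NB]

Answer: NA NB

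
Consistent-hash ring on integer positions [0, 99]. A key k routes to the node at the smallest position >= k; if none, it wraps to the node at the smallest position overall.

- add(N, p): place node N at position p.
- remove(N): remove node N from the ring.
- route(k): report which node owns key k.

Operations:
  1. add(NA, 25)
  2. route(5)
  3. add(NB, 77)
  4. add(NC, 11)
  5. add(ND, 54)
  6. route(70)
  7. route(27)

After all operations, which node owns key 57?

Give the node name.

Answer: NB

Derivation:
Op 1: add NA@25 -> ring=[25:NA]
Op 2: route key 5: smallest pos >= 5 is 25 -> NA
Op 3: add NB@77 -> ring=[25:NA,77:NB]
Op 4: add NC@11 -> ring=[11:NC,25:NA,77:NB]
Op 5: add ND@54 -> ring=[11:NC,25:NA,54:ND,77:NB]
Op 6: route key 70: smallest pos >= 70 is 77 -> NB
Op 7: route key 27: smallest pos >= 27 is 54 -> ND
Final route key 57: smallest pos >= 57 is 77 -> NB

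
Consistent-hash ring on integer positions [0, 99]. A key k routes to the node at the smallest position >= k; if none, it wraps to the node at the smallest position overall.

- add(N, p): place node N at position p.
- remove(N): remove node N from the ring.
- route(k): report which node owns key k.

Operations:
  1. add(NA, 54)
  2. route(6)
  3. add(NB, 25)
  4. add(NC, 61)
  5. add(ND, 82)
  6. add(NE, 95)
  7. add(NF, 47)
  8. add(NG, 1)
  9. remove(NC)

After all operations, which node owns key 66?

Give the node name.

Op 1: add NA@54 -> ring=[54:NA]
Op 2: route key 6: smallest pos >= 6 is 54 -> NA
Op 3: add NB@25 -> ring=[25:NB,54:NA]
Op 4: add NC@61 -> ring=[25:NB,54:NA,61:NC]
Op 5: add ND@82 -> ring=[25:NB,54:NA,61:NC,82:ND]
Op 6: add NE@95 -> ring=[25:NB,54:NA,61:NC,82:ND,95:NE]
Op 7: add NF@47 -> ring=[25:NB,47:NF,54:NA,61:NC,82:ND,95:NE]
Op 8: add NG@1 -> ring=[1:NG,25:NB,47:NF,54:NA,61:NC,82:ND,95:NE]
Op 9: remove NC -> ring=[1:NG,25:NB,47:NF,54:NA,82:ND,95:NE]
Final route key 66: smallest pos >= 66 is 82 -> ND

Answer: ND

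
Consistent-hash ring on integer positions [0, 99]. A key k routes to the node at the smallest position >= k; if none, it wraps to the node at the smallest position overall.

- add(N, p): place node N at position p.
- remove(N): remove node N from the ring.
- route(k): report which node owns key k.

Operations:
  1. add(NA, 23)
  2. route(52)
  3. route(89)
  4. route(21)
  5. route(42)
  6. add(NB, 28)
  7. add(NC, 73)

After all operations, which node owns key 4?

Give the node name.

Answer: NA

Derivation:
Op 1: add NA@23 -> ring=[23:NA]
Op 2: route key 52: none >= 52, wrap to smallest pos 23 -> NA
Op 3: route key 89: none >= 89, wrap to smallest pos 23 -> NA
Op 4: route key 21: smallest pos >= 21 is 23 -> NA
Op 5: route key 42: none >= 42, wrap to smallest pos 23 -> NA
Op 6: add NB@28 -> ring=[23:NA,28:NB]
Op 7: add NC@73 -> ring=[23:NA,28:NB,73:NC]
Final route key 4: smallest pos >= 4 is 23 -> NA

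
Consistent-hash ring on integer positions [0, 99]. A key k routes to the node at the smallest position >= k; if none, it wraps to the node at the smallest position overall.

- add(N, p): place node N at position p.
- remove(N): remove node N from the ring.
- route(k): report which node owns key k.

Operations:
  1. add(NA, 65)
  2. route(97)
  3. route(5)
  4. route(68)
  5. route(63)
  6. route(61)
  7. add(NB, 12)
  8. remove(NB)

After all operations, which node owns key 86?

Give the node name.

Answer: NA

Derivation:
Op 1: add NA@65 -> ring=[65:NA]
Op 2: route key 97: none >= 97, wrap to smallest pos 65 -> NA
Op 3: route key 5: smallest pos >= 5 is 65 -> NA
Op 4: route key 68: none >= 68, wrap to smallest pos 65 -> NA
Op 5: route key 63: smallest pos >= 63 is 65 -> NA
Op 6: route key 61: smallest pos >= 61 is 65 -> NA
Op 7: add NB@12 -> ring=[12:NB,65:NA]
Op 8: remove NB -> ring=[65:NA]
Final route key 86: none >= 86, wrap to smallest pos 65 -> NA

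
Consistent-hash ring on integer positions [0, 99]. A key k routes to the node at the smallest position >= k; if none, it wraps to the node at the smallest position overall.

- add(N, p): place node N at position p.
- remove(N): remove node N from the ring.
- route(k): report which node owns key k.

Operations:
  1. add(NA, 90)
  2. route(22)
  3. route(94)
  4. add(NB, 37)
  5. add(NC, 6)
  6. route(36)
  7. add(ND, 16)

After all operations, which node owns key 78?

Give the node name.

Op 1: add NA@90 -> ring=[90:NA]
Op 2: route key 22: smallest pos >= 22 is 90 -> NA
Op 3: route key 94: none >= 94, wrap to smallest pos 90 -> NA
Op 4: add NB@37 -> ring=[37:NB,90:NA]
Op 5: add NC@6 -> ring=[6:NC,37:NB,90:NA]
Op 6: route key 36: smallest pos >= 36 is 37 -> NB
Op 7: add ND@16 -> ring=[6:NC,16:ND,37:NB,90:NA]
Final route key 78: smallest pos >= 78 is 90 -> NA

Answer: NA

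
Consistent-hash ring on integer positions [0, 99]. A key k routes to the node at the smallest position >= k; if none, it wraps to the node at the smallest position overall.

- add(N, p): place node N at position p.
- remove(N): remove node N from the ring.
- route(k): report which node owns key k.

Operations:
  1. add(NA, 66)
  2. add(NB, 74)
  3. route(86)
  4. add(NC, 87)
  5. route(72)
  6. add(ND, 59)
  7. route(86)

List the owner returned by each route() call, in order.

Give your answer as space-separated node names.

Answer: NA NB NC

Derivation:
Op 1: add NA@66 -> ring=[66:NA]
Op 2: add NB@74 -> ring=[66:NA,74:NB]
Op 3: route key 86: none >= 86, wrap to smallest pos 66 -> NA
Op 4: add NC@87 -> ring=[66:NA,74:NB,87:NC]
Op 5: route key 72: smallest pos >= 72 is 74 -> NB
Op 6: add ND@59 -> ring=[59:ND,66:NA,74:NB,87:NC]
Op 7: route key 86: smallest pos >= 86 is 87 -> NC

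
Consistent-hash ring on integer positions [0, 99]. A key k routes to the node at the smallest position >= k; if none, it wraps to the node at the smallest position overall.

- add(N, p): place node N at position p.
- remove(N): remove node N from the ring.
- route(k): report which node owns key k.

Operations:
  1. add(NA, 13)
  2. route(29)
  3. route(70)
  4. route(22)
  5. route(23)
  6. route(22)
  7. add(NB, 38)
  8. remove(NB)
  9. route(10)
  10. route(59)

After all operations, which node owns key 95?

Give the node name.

Op 1: add NA@13 -> ring=[13:NA]
Op 2: route key 29: none >= 29, wrap to smallest pos 13 -> NA
Op 3: route key 70: none >= 70, wrap to smallest pos 13 -> NA
Op 4: route key 22: none >= 22, wrap to smallest pos 13 -> NA
Op 5: route key 23: none >= 23, wrap to smallest pos 13 -> NA
Op 6: route key 22: none >= 22, wrap to smallest pos 13 -> NA
Op 7: add NB@38 -> ring=[13:NA,38:NB]
Op 8: remove NB -> ring=[13:NA]
Op 9: route key 10: smallest pos >= 10 is 13 -> NA
Op 10: route key 59: none >= 59, wrap to smallest pos 13 -> NA
Final route key 95: none >= 95, wrap to smallest pos 13 -> NA

Answer: NA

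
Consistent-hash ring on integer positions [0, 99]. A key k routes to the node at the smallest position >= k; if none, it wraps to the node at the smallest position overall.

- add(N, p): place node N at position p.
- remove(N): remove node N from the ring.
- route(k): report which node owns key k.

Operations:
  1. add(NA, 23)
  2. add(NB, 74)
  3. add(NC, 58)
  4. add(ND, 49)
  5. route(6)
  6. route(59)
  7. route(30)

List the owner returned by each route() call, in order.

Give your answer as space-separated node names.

Answer: NA NB ND

Derivation:
Op 1: add NA@23 -> ring=[23:NA]
Op 2: add NB@74 -> ring=[23:NA,74:NB]
Op 3: add NC@58 -> ring=[23:NA,58:NC,74:NB]
Op 4: add ND@49 -> ring=[23:NA,49:ND,58:NC,74:NB]
Op 5: route key 6: smallest pos >= 6 is 23 -> NA
Op 6: route key 59: smallest pos >= 59 is 74 -> NB
Op 7: route key 30: smallest pos >= 30 is 49 -> ND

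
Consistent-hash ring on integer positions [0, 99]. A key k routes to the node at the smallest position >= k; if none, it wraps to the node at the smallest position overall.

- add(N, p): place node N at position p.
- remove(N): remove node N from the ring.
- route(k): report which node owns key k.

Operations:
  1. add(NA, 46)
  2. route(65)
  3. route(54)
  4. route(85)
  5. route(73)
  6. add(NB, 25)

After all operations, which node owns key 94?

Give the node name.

Op 1: add NA@46 -> ring=[46:NA]
Op 2: route key 65: none >= 65, wrap to smallest pos 46 -> NA
Op 3: route key 54: none >= 54, wrap to smallest pos 46 -> NA
Op 4: route key 85: none >= 85, wrap to smallest pos 46 -> NA
Op 5: route key 73: none >= 73, wrap to smallest pos 46 -> NA
Op 6: add NB@25 -> ring=[25:NB,46:NA]
Final route key 94: none >= 94, wrap to smallest pos 25 -> NB

Answer: NB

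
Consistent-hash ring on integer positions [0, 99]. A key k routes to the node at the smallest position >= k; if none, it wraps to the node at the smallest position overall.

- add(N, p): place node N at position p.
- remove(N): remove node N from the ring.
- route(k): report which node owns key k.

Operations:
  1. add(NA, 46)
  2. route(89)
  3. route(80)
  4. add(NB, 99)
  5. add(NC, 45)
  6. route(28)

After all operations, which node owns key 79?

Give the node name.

Op 1: add NA@46 -> ring=[46:NA]
Op 2: route key 89: none >= 89, wrap to smallest pos 46 -> NA
Op 3: route key 80: none >= 80, wrap to smallest pos 46 -> NA
Op 4: add NB@99 -> ring=[46:NA,99:NB]
Op 5: add NC@45 -> ring=[45:NC,46:NA,99:NB]
Op 6: route key 28: smallest pos >= 28 is 45 -> NC
Final route key 79: smallest pos >= 79 is 99 -> NB

Answer: NB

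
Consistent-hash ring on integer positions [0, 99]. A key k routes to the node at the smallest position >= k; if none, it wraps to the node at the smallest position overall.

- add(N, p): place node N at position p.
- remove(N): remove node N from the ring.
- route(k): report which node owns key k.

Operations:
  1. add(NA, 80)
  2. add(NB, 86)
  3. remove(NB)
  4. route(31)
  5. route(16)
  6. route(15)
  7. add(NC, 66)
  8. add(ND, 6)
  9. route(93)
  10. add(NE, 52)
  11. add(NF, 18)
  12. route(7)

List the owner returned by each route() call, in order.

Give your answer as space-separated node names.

Op 1: add NA@80 -> ring=[80:NA]
Op 2: add NB@86 -> ring=[80:NA,86:NB]
Op 3: remove NB -> ring=[80:NA]
Op 4: route key 31: smallest pos >= 31 is 80 -> NA
Op 5: route key 16: smallest pos >= 16 is 80 -> NA
Op 6: route key 15: smallest pos >= 15 is 80 -> NA
Op 7: add NC@66 -> ring=[66:NC,80:NA]
Op 8: add ND@6 -> ring=[6:ND,66:NC,80:NA]
Op 9: route key 93: none >= 93, wrap to smallest pos 6 -> ND
Op 10: add NE@52 -> ring=[6:ND,52:NE,66:NC,80:NA]
Op 11: add NF@18 -> ring=[6:ND,18:NF,52:NE,66:NC,80:NA]
Op 12: route key 7: smallest pos >= 7 is 18 -> NF

Answer: NA NA NA ND NF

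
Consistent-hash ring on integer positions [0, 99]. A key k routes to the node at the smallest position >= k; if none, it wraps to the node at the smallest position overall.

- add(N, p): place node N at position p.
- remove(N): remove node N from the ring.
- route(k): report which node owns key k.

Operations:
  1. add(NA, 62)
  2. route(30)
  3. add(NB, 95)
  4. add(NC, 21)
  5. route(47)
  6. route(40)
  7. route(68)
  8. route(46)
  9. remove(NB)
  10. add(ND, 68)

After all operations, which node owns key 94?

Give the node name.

Op 1: add NA@62 -> ring=[62:NA]
Op 2: route key 30: smallest pos >= 30 is 62 -> NA
Op 3: add NB@95 -> ring=[62:NA,95:NB]
Op 4: add NC@21 -> ring=[21:NC,62:NA,95:NB]
Op 5: route key 47: smallest pos >= 47 is 62 -> NA
Op 6: route key 40: smallest pos >= 40 is 62 -> NA
Op 7: route key 68: smallest pos >= 68 is 95 -> NB
Op 8: route key 46: smallest pos >= 46 is 62 -> NA
Op 9: remove NB -> ring=[21:NC,62:NA]
Op 10: add ND@68 -> ring=[21:NC,62:NA,68:ND]
Final route key 94: none >= 94, wrap to smallest pos 21 -> NC

Answer: NC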